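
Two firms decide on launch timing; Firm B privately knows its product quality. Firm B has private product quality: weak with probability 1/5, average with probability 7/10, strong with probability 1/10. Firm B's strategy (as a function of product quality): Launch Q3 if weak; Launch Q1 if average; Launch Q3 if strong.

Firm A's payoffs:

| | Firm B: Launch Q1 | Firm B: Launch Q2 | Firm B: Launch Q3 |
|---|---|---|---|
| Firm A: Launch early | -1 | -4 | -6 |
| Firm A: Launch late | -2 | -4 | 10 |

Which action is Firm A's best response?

Compute Firm A's expected payoff for each action, taking the expectation over Firm B's type.
E[Launch early] = 1/5·(-6) + 7/10·(-1) + 1/10·(-6) = -5/2
E[Launch late] = 1/5·(10) + 7/10·(-2) + 1/10·(10) = 8/5
Best response: Launch late (8/5 is the largest).

Launch late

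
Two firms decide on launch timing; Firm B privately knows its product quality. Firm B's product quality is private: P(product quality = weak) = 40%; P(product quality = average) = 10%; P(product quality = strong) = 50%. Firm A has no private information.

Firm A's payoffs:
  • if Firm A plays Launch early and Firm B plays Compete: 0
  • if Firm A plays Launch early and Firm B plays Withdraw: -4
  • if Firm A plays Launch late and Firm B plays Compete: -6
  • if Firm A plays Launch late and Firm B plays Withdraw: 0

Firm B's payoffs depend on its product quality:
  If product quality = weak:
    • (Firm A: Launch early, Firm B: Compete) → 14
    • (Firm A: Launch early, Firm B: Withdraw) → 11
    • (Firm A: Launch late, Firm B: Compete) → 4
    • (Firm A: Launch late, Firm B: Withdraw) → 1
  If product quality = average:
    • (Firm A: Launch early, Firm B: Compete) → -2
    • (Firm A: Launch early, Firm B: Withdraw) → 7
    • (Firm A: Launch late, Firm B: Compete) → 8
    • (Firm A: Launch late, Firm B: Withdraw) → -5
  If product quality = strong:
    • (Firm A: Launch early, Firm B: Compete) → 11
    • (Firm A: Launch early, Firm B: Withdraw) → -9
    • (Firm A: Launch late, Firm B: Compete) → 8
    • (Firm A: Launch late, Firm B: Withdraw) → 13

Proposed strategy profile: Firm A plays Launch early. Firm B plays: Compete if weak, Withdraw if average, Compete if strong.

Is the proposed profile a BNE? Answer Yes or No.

Firm A plays Launch early: E[Launch early] = 0.4·(0) + 0.1·(-4) + 0.5·(0) = -0.4; E[Launch late] = -5.4. Best-responding. ✓
Firm B (product quality weak), facing Launch early: Compete gives 14, Withdraw gives 11. Proposed Compete is best. ✓
Firm B (product quality average), facing Launch early: Compete gives -2, Withdraw gives 7. Proposed Withdraw is best. ✓
Firm B (product quality strong), facing Launch early: Compete gives 11, Withdraw gives -9. Proposed Compete is best. ✓

Yes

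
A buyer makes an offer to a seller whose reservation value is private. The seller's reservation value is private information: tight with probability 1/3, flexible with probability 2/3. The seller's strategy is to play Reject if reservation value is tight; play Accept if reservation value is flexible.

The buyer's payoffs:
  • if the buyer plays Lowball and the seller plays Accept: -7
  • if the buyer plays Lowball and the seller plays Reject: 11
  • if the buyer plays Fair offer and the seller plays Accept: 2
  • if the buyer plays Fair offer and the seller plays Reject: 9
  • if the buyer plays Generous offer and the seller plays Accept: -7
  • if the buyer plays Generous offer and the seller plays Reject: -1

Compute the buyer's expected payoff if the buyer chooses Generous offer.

E[Generous offer] = 1/3·(-1) + 2/3·(-7) = (-1/3) + (-14/3) = -5

-5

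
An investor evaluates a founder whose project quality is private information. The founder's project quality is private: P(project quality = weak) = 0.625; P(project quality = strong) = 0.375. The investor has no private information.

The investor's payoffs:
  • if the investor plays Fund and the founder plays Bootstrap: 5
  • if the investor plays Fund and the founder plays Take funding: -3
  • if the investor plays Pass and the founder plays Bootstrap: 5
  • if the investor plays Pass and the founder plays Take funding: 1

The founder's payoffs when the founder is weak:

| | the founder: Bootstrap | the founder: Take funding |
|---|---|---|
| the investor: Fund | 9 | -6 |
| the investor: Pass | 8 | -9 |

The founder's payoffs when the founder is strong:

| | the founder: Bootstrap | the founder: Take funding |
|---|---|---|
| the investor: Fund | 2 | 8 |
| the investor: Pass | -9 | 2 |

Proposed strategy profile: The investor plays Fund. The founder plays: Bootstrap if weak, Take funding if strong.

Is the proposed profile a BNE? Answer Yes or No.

No

The investor plays Fund: E[Fund] = 0.625·(5) + 0.375·(-3) = 2; E[Pass] = 3.5. Not best-responding. ✗
The founder (project quality weak), facing Fund: Bootstrap gives 9, Take funding gives -6. Proposed Bootstrap is best. ✓
The founder (project quality strong), facing Fund: Bootstrap gives 2, Take funding gives 8. Proposed Take funding is best. ✓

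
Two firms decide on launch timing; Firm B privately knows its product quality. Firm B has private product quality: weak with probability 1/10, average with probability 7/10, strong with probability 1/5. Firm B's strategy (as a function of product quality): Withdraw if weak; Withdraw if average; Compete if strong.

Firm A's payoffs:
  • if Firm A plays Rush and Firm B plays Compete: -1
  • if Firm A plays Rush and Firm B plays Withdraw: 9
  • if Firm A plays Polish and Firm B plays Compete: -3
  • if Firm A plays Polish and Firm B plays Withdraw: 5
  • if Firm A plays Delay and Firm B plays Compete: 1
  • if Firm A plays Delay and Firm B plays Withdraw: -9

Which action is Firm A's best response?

Rush

Compute Firm A's expected payoff for each action, taking the expectation over Firm B's type.
E[Rush] = 1/10·(9) + 7/10·(9) + 1/5·(-1) = 7
E[Polish] = 1/10·(5) + 7/10·(5) + 1/5·(-3) = 17/5
E[Delay] = 1/10·(-9) + 7/10·(-9) + 1/5·(1) = -7
Best response: Rush (7 is the largest).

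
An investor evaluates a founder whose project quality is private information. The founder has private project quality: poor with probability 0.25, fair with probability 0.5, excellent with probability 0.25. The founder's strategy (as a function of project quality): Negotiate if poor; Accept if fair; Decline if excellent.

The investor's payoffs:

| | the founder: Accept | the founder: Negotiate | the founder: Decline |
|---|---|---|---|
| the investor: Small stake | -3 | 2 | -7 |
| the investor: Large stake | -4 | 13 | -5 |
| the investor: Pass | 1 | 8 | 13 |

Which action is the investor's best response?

Pass

E[Small stake] = 0.25·(2) + 0.5·(-3) + 0.25·(-7) = -2.75
E[Large stake] = 0.25·(13) + 0.5·(-4) + 0.25·(-5) = 0
E[Pass] = 0.25·(8) + 0.5·(1) + 0.25·(13) = 5.75
Best response: Pass (5.75 is the largest).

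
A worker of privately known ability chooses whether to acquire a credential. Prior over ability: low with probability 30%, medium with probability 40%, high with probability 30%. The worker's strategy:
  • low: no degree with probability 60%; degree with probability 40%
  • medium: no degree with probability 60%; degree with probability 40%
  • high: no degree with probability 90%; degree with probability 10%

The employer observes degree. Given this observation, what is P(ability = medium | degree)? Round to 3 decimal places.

0.516

Apply Bayes' rule using the sender's strategy as the likelihood.
P(degree) = 0.3·0.4 + 0.4·0.4 + 0.3·0.1 = 0.31
P(medium | degree) = (0.4·0.4) / 0.31 = 0.16 / 0.31 = 0.516129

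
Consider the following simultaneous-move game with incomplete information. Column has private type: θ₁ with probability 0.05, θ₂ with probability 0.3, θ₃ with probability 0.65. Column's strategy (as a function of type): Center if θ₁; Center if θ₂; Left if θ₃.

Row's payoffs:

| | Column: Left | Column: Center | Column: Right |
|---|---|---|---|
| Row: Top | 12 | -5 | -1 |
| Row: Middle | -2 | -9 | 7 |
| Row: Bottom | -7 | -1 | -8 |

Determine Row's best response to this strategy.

E[Top] = 0.05·(-5) + 0.3·(-5) + 0.65·(12) = 6.05
E[Middle] = 0.05·(-9) + 0.3·(-9) + 0.65·(-2) = -4.45
E[Bottom] = 0.05·(-1) + 0.3·(-1) + 0.65·(-7) = -4.9
Best response: Top (6.05 is the largest).

Top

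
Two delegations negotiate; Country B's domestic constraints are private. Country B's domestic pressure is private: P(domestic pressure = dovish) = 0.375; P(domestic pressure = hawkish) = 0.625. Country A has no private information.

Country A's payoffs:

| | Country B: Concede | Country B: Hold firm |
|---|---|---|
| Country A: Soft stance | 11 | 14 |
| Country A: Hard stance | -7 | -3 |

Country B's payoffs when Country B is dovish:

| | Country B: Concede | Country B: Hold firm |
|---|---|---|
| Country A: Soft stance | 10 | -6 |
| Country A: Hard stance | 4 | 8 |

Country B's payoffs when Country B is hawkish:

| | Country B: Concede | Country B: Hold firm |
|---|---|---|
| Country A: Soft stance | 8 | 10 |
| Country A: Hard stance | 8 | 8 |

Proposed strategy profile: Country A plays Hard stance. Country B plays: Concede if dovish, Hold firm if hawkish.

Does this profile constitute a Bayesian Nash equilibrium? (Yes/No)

No

Country A plays Hard stance: E[Hard stance] = 0.375·(-7) + 0.625·(-3) = -4.5; E[Soft stance] = 12.875. Not best-responding. ✗
Country B (domestic pressure dovish), facing Hard stance: Concede gives 4, Hold firm gives 8. Proposed Concede is not best — profitable deviation exists. ✗
Country B (domestic pressure hawkish), facing Hard stance: Concede gives 8, Hold firm gives 8. Proposed Hold firm is best. ✓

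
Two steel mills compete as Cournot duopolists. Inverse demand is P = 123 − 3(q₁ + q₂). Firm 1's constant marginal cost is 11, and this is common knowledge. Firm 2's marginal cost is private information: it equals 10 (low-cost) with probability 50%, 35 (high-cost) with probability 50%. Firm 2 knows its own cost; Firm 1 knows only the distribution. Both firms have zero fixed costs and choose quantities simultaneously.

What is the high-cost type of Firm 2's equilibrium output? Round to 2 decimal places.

Each type of Firm 2 best-responds to q₁; Firm 1 best-responds to the expected q₂ over Firm 2's types.
Firm 2 with cost c maximizes (123 − 3(q₁+q₂) − c)·q₂, giving q₂(c) = (123 − c − 3q₁)/6.
E[c₂] = 0.5·10 + 0.5·35 = 22.5
Firm 1's FOC against E[q₂] yields q₁ = (123 − 2·11 + E[c₂])/9 = (123 − 22 + 22.5)/9 = 13.7222.
q₂(high-cost) = (123 − 35 − 3·13.7222)/6 = 7.80556.

7.81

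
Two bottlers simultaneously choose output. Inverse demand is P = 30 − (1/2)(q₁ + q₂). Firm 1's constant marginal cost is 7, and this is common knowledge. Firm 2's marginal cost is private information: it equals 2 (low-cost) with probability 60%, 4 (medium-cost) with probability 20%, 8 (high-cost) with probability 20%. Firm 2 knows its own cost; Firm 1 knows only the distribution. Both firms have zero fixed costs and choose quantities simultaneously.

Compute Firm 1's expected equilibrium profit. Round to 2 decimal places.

85.37

Type-c best response for Firm 2: q₂(c) = (30 − c) − q₁/2.
Firm 1 maximizes expected profit; its first-order condition is 30 − q₁ − (1/2)E[q₂] − 7 = 0.
Substituting E[q₂] and solving: E[c₂] = 3.6, so q₁ = (30 − 2·7 + 3.6)/(3/2) = 13.0667.
E[P] = 30 − (1/2)·(q₁ + E[q₂]) = 13.5333; Firm 1's expected profit = (E[P] − 7)·q₁ = (13.5333 − 7)·13.0667 = 85.3689.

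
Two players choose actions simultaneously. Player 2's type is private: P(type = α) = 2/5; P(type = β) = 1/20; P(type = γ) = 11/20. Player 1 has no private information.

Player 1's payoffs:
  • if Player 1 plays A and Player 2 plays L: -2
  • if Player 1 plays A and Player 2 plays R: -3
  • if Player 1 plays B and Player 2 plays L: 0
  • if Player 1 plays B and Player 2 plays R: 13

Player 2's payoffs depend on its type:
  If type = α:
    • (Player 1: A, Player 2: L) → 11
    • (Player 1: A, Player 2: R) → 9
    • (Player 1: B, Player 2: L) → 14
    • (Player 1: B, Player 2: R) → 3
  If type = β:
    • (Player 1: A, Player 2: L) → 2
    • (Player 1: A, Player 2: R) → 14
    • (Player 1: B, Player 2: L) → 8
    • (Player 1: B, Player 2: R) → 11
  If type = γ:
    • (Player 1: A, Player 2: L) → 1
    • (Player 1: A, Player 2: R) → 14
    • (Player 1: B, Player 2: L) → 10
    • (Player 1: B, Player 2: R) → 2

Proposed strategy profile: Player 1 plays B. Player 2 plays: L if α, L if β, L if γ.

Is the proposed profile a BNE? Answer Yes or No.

Player 1 plays B: E[B] = 2/5·(0) + 1/20·(0) + 11/20·(0) = 0; E[A] = -2. Best-responding. ✓
Player 2 (type α), facing B: L gives 14, R gives 3. Proposed L is best. ✓
Player 2 (type β), facing B: L gives 8, R gives 11. Proposed L is not best — profitable deviation exists. ✗
Player 2 (type γ), facing B: L gives 10, R gives 2. Proposed L is best. ✓

No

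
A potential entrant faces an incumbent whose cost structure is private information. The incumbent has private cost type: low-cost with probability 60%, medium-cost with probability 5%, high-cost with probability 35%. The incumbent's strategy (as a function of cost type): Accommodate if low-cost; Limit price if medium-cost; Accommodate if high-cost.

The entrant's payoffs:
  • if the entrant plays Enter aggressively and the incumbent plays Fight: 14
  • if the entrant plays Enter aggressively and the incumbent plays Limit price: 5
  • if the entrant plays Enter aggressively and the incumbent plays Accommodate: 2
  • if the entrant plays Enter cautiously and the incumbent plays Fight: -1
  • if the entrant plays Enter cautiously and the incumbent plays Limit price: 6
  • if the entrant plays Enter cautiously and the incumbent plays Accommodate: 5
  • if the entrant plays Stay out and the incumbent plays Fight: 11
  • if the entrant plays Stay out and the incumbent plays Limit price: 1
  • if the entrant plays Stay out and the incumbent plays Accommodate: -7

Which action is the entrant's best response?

Enter cautiously

E[Enter aggressively] = 0.6·(2) + 0.05·(5) + 0.35·(2) = 2.15
E[Enter cautiously] = 0.6·(5) + 0.05·(6) + 0.35·(5) = 5.05
E[Stay out] = 0.6·(-7) + 0.05·(1) + 0.35·(-7) = -6.6
Best response: Enter cautiously (5.05 is the largest).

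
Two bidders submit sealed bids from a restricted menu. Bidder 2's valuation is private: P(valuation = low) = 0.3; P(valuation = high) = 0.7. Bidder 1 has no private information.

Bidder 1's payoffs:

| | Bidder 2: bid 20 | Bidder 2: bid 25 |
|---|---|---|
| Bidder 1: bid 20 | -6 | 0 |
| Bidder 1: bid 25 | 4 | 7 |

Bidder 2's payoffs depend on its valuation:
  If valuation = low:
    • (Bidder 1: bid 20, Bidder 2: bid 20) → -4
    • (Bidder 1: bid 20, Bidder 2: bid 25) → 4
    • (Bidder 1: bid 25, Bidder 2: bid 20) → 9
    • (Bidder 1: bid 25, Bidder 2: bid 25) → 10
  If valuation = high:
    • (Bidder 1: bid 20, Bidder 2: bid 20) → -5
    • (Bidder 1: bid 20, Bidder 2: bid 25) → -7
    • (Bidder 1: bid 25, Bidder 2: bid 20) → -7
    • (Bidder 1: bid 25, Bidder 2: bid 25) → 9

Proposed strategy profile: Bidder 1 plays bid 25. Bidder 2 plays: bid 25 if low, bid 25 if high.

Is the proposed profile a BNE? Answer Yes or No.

Yes

Bidder 1 plays bid 25: E[bid 25] = 0.3·(7) + 0.7·(7) = 7; E[bid 20] = 0. Best-responding. ✓
Bidder 2 (valuation low), facing bid 25: bid 20 gives 9, bid 25 gives 10. Proposed bid 25 is best. ✓
Bidder 2 (valuation high), facing bid 25: bid 20 gives -7, bid 25 gives 9. Proposed bid 25 is best. ✓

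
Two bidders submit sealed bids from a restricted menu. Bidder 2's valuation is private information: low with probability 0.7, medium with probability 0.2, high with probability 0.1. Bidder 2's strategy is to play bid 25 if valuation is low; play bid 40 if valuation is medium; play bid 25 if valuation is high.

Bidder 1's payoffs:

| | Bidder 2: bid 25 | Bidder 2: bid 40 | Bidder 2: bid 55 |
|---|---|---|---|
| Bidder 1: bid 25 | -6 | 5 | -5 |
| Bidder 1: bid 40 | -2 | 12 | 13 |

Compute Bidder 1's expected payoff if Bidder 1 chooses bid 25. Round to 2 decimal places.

-3.80

E[bid 25] = 0.7·(-6) + 0.2·5 + 0.1·(-6) = (-4.2) + 1 + (-0.6) = -3.8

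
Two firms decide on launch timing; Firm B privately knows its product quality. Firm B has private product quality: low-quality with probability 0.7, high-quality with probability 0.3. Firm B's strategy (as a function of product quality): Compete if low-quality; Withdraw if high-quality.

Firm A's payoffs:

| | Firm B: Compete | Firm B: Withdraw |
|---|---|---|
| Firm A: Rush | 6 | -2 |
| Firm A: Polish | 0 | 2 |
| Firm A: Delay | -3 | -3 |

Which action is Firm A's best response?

Compute Firm A's expected payoff for each action, taking the expectation over Firm B's type.
E[Rush] = 0.7·(6) + 0.3·(-2) = 3.6
E[Polish] = 0.7·(0) + 0.3·(2) = 0.6
E[Delay] = 0.7·(-3) + 0.3·(-3) = -3
Best response: Rush (3.6 is the largest).

Rush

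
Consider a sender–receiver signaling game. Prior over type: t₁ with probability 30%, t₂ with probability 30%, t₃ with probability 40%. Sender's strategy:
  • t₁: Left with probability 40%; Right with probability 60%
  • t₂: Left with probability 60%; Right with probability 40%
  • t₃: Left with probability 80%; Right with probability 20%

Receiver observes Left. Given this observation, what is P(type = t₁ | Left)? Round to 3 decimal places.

Apply Bayes' rule using the sender's strategy as the likelihood.
P(Left) = 0.3·0.4 + 0.3·0.6 + 0.4·0.8 = 0.62
P(t₁ | Left) = (0.3·0.4) / 0.62 = 0.12 / 0.62 = 0.193548

0.194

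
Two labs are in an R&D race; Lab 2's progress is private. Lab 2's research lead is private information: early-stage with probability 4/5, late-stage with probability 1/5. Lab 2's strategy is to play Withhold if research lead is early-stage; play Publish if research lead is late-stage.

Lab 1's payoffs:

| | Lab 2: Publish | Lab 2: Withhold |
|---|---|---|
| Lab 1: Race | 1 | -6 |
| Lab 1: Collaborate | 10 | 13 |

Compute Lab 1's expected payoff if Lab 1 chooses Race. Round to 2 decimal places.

E[Race] = 4/5·(-6) + 1/5·1 = (-24/5) + 1/5 = -23/5

-4.60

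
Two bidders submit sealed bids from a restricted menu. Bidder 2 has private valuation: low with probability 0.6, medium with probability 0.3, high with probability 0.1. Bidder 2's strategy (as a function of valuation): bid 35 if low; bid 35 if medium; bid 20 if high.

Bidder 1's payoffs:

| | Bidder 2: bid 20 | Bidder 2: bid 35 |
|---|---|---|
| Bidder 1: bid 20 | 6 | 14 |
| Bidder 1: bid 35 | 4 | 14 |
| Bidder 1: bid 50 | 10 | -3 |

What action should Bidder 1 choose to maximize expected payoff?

bid 20

E[bid 20] = 0.6·(14) + 0.3·(14) + 0.1·(6) = 13.2
E[bid 35] = 0.6·(14) + 0.3·(14) + 0.1·(4) = 13
E[bid 50] = 0.6·(-3) + 0.3·(-3) + 0.1·(10) = -1.7
Best response: bid 20 (13.2 is the largest).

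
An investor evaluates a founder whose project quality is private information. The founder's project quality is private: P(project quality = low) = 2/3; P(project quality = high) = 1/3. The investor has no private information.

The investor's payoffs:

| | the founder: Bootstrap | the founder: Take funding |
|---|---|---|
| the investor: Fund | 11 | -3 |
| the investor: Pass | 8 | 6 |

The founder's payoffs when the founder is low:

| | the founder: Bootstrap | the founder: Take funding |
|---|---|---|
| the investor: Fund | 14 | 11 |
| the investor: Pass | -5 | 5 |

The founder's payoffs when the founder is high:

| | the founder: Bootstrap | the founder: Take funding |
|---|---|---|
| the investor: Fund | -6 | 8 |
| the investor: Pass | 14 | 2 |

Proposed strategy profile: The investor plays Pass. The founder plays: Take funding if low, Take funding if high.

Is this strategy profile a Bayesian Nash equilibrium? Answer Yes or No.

The investor plays Pass: E[Pass] = 2/3·(6) + 1/3·(6) = 6; E[Fund] = -3. Best-responding. ✓
The founder (project quality low), facing Pass: Bootstrap gives -5, Take funding gives 5. Proposed Take funding is best. ✓
The founder (project quality high), facing Pass: Bootstrap gives 14, Take funding gives 2. Proposed Take funding is not best — profitable deviation exists. ✗

No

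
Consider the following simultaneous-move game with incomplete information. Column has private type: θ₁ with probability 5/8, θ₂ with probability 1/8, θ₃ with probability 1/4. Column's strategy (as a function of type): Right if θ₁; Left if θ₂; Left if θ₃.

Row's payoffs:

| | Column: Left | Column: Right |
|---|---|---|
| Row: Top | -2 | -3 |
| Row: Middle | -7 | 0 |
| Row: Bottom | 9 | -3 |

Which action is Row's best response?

E[Top] = 5/8·(-3) + 1/8·(-2) + 1/4·(-2) = -21/8
E[Middle] = 5/8·(0) + 1/8·(-7) + 1/4·(-7) = -21/8
E[Bottom] = 5/8·(-3) + 1/8·(9) + 1/4·(9) = 3/2
Best response: Bottom (3/2 is the largest).

Bottom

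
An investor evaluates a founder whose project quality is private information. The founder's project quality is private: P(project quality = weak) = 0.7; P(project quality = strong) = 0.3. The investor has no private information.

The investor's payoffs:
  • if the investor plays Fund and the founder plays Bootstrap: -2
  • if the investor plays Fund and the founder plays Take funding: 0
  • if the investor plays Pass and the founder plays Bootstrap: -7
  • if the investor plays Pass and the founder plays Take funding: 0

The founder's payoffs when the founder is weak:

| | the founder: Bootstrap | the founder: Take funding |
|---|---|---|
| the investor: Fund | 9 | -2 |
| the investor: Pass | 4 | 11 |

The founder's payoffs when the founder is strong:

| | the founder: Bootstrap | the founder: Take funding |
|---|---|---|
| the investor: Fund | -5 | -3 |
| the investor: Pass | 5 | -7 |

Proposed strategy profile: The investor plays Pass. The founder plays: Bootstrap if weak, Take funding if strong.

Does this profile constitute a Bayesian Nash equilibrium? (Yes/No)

A profile is a BNE iff every type of every player is best-responding given beliefs about the other side.
The investor plays Pass: E[Pass] = 0.7·(-7) + 0.3·(0) = -4.9; E[Fund] = -1.4. Not best-responding. ✗
The founder (project quality weak), facing Pass: Bootstrap gives 4, Take funding gives 11. Proposed Bootstrap is not best — profitable deviation exists. ✗
The founder (project quality strong), facing Pass: Bootstrap gives 5, Take funding gives -7. Proposed Take funding is not best — profitable deviation exists. ✗

No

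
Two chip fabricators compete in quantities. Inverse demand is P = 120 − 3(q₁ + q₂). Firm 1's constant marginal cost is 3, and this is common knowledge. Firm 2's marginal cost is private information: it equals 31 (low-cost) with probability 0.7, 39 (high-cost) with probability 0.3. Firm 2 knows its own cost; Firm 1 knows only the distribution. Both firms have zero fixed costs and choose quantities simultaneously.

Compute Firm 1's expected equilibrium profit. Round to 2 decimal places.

804.69

Each type of Firm 2 best-responds to q₁; Firm 1 best-responds to the expected q₂ over Firm 2's types.
Firm 2 with cost c maximizes (120 − 3(q₁+q₂) − c)·q₂, giving q₂(c) = (120 − c − 3q₁)/6.
E[c₂] = 0.7·31 + 0.3·39 = 33.4
Firm 1's FOC against E[q₂] yields q₁ = (120 − 2·3 + E[c₂])/9 = (120 − 6 + 33.4)/9 = 16.3778.
E[P] = 120 − 3·(q₁ + E[q₂]) = 52.1333; Firm 1's expected profit = (E[P] − 3)·q₁ = (52.1333 − 3)·16.3778 = 804.695.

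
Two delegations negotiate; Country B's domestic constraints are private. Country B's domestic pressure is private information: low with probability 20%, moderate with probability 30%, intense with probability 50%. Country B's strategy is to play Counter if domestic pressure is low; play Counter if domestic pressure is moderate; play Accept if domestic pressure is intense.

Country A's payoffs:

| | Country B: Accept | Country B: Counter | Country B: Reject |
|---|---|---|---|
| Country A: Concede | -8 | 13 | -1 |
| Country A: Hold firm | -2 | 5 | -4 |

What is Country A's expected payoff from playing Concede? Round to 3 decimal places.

2.500

Take the expectation over Country B's domestic pressure, weighting each type's action by its prior probability.
E[Concede] = 0.2·13 + 0.3·13 + 0.5·(-8) = 2.6 + 3.9 + (-4) = 2.5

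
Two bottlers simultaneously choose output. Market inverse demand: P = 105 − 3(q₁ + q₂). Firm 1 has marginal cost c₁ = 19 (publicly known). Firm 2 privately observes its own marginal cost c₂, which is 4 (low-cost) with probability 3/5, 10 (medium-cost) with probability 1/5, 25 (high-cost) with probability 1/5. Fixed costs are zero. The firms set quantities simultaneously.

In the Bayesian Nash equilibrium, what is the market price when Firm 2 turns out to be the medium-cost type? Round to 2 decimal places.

44.77

Type-c best response for Firm 2: q₂(c) = (105 − c)/6 − q₁/2.
Firm 1 maximizes expected profit; its first-order condition is 105 − 6q₁ − 3E[q₂] − 19 = 0.
Substituting E[q₂] and solving: E[c₂] = 9.4, so q₁ = (105 − 2·19 + 9.4)/9 = 8.48889.
q₂(medium-cost) = 11.5889, so P = 105 − 3·(8.48889 + 11.5889) = 44.7667.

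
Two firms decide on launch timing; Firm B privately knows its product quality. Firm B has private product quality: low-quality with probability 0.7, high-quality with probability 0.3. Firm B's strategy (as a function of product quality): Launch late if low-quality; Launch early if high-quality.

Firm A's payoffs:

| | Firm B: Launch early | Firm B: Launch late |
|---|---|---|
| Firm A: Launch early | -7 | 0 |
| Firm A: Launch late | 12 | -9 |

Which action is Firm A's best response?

Launch early

E[Launch early] = 0.7·(0) + 0.3·(-7) = -2.1
E[Launch late] = 0.7·(-9) + 0.3·(12) = -2.7
Best response: Launch early (-2.1 is the largest).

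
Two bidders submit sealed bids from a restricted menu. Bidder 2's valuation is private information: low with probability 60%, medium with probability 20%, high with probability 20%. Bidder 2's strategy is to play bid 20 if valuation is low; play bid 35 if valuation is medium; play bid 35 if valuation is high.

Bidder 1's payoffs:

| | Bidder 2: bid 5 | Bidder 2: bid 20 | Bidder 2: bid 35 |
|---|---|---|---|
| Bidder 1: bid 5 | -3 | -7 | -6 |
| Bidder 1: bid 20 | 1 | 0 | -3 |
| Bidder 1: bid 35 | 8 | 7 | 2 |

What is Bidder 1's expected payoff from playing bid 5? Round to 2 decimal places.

-6.60

E[bid 5] = 0.6·(-7) + 0.2·(-6) + 0.2·(-6) = (-4.2) + (-1.2) + (-1.2) = -6.6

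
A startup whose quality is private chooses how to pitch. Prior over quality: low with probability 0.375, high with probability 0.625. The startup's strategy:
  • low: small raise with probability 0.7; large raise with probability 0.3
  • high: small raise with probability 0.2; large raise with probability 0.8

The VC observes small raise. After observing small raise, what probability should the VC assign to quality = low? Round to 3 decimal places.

0.677

P(small raise) = 0.375·0.7 + 0.625·0.2 = 0.3875
P(low | small raise) = (0.375·0.7) / 0.3875 = 0.2625 / 0.3875 = 0.677419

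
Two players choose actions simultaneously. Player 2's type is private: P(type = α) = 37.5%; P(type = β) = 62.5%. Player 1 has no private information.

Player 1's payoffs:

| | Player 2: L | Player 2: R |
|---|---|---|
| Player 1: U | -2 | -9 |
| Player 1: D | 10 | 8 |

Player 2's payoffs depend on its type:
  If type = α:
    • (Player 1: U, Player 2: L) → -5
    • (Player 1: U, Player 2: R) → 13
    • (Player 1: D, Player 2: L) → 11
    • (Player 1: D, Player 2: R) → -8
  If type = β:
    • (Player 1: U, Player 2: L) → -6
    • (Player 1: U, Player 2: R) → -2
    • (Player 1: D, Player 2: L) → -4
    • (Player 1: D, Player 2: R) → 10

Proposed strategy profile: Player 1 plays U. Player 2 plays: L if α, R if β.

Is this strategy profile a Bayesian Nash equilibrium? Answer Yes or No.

A profile is a BNE iff every type of every player is best-responding given beliefs about the other side.
Player 1 plays U: E[U] = 0.375·(-2) + 0.625·(-9) = -6.375; E[D] = 8.75. Not best-responding. ✗
Player 2 (type α), facing U: L gives -5, R gives 13. Proposed L is not best — profitable deviation exists. ✗
Player 2 (type β), facing U: L gives -6, R gives -2. Proposed R is best. ✓

No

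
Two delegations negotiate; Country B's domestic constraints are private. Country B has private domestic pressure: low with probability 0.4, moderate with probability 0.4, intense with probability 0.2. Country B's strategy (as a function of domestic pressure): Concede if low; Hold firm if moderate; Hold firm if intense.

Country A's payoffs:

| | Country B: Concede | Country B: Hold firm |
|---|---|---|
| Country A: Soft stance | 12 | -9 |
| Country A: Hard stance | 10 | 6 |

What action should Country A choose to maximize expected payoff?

Compute Country A's expected payoff for each action, taking the expectation over Country B's type.
E[Soft stance] = 0.4·(12) + 0.4·(-9) + 0.2·(-9) = -0.6
E[Hard stance] = 0.4·(10) + 0.4·(6) + 0.2·(6) = 7.6
Best response: Hard stance (7.6 is the largest).

Hard stance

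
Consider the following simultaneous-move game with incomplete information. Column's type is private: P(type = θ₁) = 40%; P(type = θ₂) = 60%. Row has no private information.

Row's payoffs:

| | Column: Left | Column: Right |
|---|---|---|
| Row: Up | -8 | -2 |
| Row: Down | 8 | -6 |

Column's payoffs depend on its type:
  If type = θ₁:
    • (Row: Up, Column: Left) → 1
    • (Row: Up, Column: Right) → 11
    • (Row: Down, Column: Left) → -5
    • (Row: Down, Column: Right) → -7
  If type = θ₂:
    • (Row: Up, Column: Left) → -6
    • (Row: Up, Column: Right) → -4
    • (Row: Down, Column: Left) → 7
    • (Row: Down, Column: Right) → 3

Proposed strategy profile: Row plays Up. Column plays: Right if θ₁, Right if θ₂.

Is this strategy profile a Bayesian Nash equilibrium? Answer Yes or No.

A profile is a BNE iff every type of every player is best-responding given beliefs about the other side.
Row plays Up: E[Up] = 0.4·(-2) + 0.6·(-2) = -2; E[Down] = -6. Best-responding. ✓
Column (type θ₁), facing Up: Left gives 1, Right gives 11. Proposed Right is best. ✓
Column (type θ₂), facing Up: Left gives -6, Right gives -4. Proposed Right is best. ✓

Yes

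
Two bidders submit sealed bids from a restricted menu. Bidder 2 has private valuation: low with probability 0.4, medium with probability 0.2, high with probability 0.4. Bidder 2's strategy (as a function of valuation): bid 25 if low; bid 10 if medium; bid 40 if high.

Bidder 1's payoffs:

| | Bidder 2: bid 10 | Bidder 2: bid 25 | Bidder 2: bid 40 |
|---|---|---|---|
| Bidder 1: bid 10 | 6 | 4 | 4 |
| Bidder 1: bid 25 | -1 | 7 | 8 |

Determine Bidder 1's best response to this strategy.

bid 25

E[bid 10] = 0.4·(4) + 0.2·(6) + 0.4·(4) = 4.4
E[bid 25] = 0.4·(7) + 0.2·(-1) + 0.4·(8) = 5.8
Best response: bid 25 (5.8 is the largest).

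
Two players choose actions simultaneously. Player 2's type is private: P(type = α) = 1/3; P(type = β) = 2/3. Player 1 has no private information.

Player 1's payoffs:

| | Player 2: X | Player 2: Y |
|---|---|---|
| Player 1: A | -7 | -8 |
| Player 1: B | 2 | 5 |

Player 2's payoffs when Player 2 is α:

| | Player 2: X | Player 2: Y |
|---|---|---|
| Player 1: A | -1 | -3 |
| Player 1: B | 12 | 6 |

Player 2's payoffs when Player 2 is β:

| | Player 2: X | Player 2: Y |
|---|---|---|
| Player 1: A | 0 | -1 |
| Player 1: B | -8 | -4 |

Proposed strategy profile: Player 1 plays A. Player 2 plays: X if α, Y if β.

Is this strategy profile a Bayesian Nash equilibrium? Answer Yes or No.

No

Player 1 plays A: E[A] = 1/3·(-7) + 2/3·(-8) = -23/3; E[B] = 4. Not best-responding. ✗
Player 2 (type α), facing A: X gives -1, Y gives -3. Proposed X is best. ✓
Player 2 (type β), facing A: X gives 0, Y gives -1. Proposed Y is not best — profitable deviation exists. ✗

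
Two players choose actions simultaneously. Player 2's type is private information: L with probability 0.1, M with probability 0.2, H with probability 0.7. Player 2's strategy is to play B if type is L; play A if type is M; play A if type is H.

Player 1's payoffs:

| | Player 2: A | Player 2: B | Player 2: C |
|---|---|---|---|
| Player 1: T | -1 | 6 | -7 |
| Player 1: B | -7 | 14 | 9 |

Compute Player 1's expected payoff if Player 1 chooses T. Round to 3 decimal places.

-0.300

E[T] = 0.1·6 + 0.2·(-1) + 0.7·(-1) = 0.6 + (-0.2) + (-0.7) = -0.3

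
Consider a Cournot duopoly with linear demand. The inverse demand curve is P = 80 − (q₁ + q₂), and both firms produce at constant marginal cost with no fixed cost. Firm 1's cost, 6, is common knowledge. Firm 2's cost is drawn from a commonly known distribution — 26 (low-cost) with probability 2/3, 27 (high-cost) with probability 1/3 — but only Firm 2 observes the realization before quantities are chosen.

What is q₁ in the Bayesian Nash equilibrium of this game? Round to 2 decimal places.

Firm 2 with cost c maximizes (80 − (q₁+q₂) − c)·q₂, giving q₂(c) = (80 − c − q₁)/2.
E[c₂] = 2/3·26 + 1/3·27 = 26.3333
Firm 1's FOC against E[q₂] yields q₁ = (80 − 2·6 + E[c₂])/3 = (80 − 12 + 26.3333)/3 = 31.4444.

31.44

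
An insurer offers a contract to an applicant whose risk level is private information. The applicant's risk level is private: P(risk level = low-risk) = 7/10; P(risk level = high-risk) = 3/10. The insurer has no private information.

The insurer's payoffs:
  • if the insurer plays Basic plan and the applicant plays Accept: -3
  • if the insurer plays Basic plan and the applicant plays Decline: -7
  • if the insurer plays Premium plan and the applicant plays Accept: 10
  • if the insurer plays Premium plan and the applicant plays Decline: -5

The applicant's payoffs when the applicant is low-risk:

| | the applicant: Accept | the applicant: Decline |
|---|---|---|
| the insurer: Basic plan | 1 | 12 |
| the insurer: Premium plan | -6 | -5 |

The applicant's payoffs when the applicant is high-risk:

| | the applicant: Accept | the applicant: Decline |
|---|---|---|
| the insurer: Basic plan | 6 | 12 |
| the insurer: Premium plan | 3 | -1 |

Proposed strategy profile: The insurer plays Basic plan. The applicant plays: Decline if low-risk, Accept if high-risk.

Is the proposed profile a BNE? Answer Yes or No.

No

A profile is a BNE iff every type of every player is best-responding given beliefs about the other side.
The insurer plays Basic plan: E[Basic plan] = 7/10·(-7) + 3/10·(-3) = -29/5; E[Premium plan] = -1/2. Not best-responding. ✗
The applicant (risk level low-risk), facing Basic plan: Accept gives 1, Decline gives 12. Proposed Decline is best. ✓
The applicant (risk level high-risk), facing Basic plan: Accept gives 6, Decline gives 12. Proposed Accept is not best — profitable deviation exists. ✗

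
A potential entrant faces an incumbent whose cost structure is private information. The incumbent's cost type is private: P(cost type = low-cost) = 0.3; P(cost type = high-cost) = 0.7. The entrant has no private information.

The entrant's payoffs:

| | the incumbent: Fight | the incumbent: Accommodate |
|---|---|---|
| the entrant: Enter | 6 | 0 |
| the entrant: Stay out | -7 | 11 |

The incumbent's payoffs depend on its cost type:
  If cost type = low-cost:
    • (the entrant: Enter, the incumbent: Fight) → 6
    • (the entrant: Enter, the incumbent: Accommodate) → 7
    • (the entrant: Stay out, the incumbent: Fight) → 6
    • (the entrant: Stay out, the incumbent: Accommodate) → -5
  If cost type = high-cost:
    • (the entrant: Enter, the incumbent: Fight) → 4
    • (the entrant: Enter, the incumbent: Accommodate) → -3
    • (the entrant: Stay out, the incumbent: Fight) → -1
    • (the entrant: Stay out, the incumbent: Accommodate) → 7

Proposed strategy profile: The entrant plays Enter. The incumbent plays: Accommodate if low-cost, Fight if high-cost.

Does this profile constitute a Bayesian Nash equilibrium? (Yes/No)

The entrant plays Enter: E[Enter] = 0.3·(0) + 0.7·(6) = 4.2; E[Stay out] = -1.6. Best-responding. ✓
The incumbent (cost type low-cost), facing Enter: Fight gives 6, Accommodate gives 7. Proposed Accommodate is best. ✓
The incumbent (cost type high-cost), facing Enter: Fight gives 4, Accommodate gives -3. Proposed Fight is best. ✓

Yes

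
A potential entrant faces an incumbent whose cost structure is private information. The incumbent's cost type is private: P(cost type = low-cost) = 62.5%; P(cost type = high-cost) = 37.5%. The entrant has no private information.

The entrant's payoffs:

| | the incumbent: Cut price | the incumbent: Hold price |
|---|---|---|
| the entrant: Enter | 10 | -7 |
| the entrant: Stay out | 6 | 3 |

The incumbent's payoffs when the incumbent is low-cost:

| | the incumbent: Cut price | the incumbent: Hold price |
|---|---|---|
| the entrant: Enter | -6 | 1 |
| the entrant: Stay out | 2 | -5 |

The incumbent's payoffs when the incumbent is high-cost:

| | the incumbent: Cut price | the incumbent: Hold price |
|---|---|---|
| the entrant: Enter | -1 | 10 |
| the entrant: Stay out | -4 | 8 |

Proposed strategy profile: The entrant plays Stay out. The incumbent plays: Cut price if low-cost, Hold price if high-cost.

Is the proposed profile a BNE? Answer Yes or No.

Yes

The entrant plays Stay out: E[Stay out] = 0.625·(6) + 0.375·(3) = 4.875; E[Enter] = 3.625. Best-responding. ✓
The incumbent (cost type low-cost), facing Stay out: Cut price gives 2, Hold price gives -5. Proposed Cut price is best. ✓
The incumbent (cost type high-cost), facing Stay out: Cut price gives -4, Hold price gives 8. Proposed Hold price is best. ✓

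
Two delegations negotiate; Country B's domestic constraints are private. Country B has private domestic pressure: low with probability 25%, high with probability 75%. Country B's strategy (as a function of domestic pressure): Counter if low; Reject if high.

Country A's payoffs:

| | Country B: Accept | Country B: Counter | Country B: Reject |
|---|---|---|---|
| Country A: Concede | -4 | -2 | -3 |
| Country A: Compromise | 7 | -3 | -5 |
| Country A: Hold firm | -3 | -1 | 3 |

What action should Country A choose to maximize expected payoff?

Compute Country A's expected payoff for each action, taking the expectation over Country B's type.
E[Concede] = 0.25·(-2) + 0.75·(-3) = -2.75
E[Compromise] = 0.25·(-3) + 0.75·(-5) = -4.5
E[Hold firm] = 0.25·(-1) + 0.75·(3) = 2
Best response: Hold firm (2 is the largest).

Hold firm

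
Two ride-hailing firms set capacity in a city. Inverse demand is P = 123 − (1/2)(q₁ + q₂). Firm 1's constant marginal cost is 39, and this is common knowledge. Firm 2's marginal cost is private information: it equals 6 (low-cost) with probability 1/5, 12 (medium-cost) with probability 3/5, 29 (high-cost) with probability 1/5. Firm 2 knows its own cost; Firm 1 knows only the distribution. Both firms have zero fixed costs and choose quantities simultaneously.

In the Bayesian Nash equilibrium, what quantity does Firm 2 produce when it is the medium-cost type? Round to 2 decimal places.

91.27

Type-c best response for Firm 2: q₂(c) = (123 − c) − q₁/2.
Firm 1 maximizes expected profit; its first-order condition is 123 − q₁ − (1/2)E[q₂] − 39 = 0.
Substituting E[q₂] and solving: E[c₂] = 14.2, so q₁ = (123 − 2·39 + 14.2)/(3/2) = 39.4667.
q₂(medium-cost) = (123 − 12 − (1/2)·39.4667) = 91.2667.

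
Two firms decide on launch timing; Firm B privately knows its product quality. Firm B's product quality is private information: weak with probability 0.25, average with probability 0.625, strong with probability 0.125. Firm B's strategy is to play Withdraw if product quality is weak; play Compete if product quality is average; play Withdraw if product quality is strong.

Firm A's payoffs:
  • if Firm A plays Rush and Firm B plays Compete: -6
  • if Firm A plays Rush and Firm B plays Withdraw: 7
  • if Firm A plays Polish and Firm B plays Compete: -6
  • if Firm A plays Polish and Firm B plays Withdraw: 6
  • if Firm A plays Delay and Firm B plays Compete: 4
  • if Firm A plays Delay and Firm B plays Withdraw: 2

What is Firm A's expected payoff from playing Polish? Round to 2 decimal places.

Take the expectation over Firm B's product quality, weighting each type's action by its prior probability.
E[Polish] = 0.25·6 + 0.625·(-6) + 0.125·6 = 1.5 + (-3.75) + 0.75 = -1.5

-1.50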